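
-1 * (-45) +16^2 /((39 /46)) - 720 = -14549 /39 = -373.05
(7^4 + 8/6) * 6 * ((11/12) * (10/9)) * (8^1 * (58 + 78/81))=5048359360/729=6925047.13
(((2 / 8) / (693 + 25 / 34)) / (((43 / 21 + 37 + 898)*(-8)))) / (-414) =119 / 1024832129088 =0.00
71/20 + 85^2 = 144571/20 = 7228.55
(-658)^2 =432964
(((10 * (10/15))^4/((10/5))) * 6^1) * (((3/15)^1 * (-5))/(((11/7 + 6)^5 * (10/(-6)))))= 537824000/3763759437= 0.14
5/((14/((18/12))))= 15/28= 0.54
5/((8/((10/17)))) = 25/68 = 0.37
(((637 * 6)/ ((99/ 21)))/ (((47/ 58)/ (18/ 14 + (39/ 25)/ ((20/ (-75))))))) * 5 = -11804247/ 517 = -22832.20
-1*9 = -9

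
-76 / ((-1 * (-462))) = -38 / 231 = -0.16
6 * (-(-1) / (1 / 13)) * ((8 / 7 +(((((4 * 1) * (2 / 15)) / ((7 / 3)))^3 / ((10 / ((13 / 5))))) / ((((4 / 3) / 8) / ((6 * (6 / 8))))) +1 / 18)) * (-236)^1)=-23603.54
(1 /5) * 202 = 202 /5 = 40.40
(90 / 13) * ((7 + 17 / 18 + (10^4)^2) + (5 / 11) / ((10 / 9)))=99000008270 / 143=692307750.14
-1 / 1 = -1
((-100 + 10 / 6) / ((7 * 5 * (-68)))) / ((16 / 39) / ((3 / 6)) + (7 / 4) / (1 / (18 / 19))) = 14573 / 874174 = 0.02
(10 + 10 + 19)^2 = 1521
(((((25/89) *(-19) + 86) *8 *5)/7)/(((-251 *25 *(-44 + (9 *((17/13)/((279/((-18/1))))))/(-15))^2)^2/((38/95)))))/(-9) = -63119403091433/452634821077706604173697189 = -0.00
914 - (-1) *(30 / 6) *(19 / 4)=3751 / 4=937.75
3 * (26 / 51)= 1.53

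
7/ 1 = 7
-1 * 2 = -2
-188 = -188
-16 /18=-8 /9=-0.89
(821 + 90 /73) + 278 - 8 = 79733 /73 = 1092.23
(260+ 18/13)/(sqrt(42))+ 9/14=9/14+ 1699* sqrt(42)/273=40.98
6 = 6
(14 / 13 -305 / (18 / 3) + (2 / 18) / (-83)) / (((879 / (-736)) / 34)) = 12091534240 / 8535969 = 1416.54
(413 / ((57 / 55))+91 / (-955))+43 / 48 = 115927481 / 290320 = 399.31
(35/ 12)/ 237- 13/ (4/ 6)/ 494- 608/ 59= -8235125/ 797031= -10.33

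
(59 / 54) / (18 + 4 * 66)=59 / 15228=0.00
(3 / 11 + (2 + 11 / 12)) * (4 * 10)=4210 / 33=127.58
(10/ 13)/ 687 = 10/ 8931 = 0.00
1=1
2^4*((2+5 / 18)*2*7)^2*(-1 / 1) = -1317904 / 81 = -16270.42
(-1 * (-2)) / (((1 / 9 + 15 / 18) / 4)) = 144 / 17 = 8.47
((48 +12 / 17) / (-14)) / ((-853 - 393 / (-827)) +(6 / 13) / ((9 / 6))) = 741819 / 181716689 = 0.00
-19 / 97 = -0.20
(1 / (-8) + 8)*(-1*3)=-189 / 8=-23.62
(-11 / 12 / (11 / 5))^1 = -5 / 12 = -0.42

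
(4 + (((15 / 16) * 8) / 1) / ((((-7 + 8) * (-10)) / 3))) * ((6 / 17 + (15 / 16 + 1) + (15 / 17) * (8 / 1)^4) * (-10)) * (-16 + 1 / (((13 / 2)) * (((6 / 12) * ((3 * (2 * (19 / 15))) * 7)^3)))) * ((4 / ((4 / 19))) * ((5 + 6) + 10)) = 14440618444257315 / 35741888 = 404025060.02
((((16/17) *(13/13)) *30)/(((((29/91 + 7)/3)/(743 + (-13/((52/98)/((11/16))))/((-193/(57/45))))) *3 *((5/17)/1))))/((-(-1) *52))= 481892327/2570760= 187.45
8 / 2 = 4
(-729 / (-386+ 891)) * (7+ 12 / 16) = -22599 / 2020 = -11.19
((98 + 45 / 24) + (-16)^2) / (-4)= -2847 / 32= -88.97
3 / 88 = 0.03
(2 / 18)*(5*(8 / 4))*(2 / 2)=10 / 9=1.11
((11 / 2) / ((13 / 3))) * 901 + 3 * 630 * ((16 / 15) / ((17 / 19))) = 1501365 / 442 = 3396.75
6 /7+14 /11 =2.13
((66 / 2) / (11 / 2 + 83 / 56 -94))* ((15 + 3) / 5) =-3024 / 2215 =-1.37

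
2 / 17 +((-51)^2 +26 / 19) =840603 / 323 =2602.49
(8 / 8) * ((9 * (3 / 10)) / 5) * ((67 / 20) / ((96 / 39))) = 23517 / 32000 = 0.73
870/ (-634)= -435/ 317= -1.37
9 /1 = 9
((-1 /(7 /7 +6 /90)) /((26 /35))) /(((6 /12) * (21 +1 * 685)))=-525 /146848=-0.00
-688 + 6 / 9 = -687.33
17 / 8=2.12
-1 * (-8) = 8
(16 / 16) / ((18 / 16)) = 8 / 9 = 0.89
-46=-46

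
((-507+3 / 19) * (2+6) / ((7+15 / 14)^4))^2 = 8759046534871449600 / 9596983536392219881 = 0.91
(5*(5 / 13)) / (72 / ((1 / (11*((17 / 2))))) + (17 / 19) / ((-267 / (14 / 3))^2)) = 60952095 / 213371350504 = 0.00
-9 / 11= -0.82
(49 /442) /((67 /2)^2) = 98 /992069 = 0.00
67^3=300763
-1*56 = -56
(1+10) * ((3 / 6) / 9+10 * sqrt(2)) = 11 / 18+110 * sqrt(2) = 156.17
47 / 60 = 0.78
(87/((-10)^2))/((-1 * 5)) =-87/500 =-0.17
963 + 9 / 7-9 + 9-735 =1605 / 7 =229.29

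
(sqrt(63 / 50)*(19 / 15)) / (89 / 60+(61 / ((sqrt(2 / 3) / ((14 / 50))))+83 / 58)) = -83823630*sqrt(14) / 32478280799+491258376*sqrt(21) / 32478280799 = 0.06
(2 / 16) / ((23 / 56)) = 0.30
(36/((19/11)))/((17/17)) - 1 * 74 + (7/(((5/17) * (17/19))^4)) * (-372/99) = -2170085182/391875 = -5537.70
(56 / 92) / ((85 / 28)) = 392 / 1955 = 0.20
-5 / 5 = -1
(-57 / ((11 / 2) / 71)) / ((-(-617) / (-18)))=145692 / 6787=21.47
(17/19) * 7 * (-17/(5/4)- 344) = -212772/95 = -2239.71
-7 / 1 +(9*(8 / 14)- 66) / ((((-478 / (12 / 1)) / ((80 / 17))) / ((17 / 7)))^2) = -235297921 / 19592503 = -12.01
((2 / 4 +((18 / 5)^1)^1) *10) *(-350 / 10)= -1435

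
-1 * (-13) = 13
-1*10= -10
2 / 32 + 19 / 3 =6.40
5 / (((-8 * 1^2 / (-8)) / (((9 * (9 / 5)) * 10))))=810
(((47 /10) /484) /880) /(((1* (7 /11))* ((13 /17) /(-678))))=-270861 /17617600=-0.02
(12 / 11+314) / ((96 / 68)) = 29461 / 132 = 223.19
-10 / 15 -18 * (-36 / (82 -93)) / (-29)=1306 / 957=1.36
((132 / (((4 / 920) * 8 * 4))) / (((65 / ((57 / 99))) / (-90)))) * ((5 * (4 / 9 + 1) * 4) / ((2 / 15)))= -163875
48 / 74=24 / 37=0.65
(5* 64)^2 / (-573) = -102400 / 573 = -178.71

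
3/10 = 0.30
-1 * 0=0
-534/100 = -5.34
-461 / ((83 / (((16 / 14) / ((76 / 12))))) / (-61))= 674904 / 11039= 61.14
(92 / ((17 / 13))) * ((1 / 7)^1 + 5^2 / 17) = 229632 / 2023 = 113.51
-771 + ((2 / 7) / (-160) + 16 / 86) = -18561243 / 24080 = -770.82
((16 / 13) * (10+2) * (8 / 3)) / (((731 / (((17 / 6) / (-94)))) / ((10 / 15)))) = -256 / 236457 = -0.00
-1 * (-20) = 20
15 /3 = 5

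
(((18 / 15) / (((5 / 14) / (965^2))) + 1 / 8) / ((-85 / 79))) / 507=-1977474991 / 344760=-5735.80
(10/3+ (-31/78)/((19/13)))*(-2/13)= -349/741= -0.47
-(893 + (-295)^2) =-87918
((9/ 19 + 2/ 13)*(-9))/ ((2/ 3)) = -4185/ 494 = -8.47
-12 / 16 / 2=-3 / 8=-0.38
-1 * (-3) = 3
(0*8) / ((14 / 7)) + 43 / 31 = 43 / 31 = 1.39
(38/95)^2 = 4/25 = 0.16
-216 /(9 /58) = -1392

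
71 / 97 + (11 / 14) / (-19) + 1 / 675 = 12053627 / 17416350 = 0.69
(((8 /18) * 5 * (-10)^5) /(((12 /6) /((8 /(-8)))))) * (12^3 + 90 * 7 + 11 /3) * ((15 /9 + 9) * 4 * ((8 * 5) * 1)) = 36275200000000 /81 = 447841975308.64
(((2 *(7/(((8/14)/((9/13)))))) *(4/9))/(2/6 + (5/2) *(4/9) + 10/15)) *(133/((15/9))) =18522/65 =284.95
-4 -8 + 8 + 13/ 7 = -15/ 7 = -2.14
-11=-11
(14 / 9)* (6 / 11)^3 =336 / 1331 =0.25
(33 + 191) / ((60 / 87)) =1624 / 5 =324.80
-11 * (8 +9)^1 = -187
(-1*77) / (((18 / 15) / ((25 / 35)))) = -275 / 6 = -45.83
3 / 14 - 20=-277 / 14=-19.79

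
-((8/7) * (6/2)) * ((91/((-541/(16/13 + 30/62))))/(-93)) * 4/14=-11056/3639307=-0.00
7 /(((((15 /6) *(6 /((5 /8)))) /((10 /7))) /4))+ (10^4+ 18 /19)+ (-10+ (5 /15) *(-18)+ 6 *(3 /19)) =569291 /57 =9987.56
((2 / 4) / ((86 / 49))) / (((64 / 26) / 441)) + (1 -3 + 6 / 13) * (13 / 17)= 4665509 / 93568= 49.86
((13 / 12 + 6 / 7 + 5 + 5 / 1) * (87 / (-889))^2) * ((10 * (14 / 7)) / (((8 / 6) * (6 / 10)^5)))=13180046875 / 597482676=22.06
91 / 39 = 7 / 3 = 2.33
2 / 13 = 0.15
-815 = -815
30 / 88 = 15 / 44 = 0.34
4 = 4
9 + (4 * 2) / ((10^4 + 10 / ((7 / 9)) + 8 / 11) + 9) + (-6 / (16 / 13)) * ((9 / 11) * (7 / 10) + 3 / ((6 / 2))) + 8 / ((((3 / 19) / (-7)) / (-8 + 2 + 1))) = 3615690678181 / 2037390960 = 1774.67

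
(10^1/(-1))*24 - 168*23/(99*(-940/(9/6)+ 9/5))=-3534040/14729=-239.94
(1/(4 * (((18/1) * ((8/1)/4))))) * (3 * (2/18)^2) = 1/3888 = 0.00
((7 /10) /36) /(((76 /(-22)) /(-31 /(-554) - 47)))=667513 /2526240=0.26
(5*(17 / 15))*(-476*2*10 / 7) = -7706.67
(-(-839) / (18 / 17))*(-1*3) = -2377.17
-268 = -268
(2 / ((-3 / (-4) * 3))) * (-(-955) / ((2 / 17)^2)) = 551990 / 9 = 61332.22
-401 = -401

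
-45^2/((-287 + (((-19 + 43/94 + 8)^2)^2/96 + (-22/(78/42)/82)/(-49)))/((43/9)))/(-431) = -54111411892661760/381629650425813607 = -0.14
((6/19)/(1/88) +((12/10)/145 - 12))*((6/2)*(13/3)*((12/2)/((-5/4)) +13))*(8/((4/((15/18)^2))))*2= 38662754/8265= 4677.89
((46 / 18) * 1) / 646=23 / 5814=0.00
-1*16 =-16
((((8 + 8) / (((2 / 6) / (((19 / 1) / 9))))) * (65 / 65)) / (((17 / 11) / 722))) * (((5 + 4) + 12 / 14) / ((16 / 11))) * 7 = 38177194 / 17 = 2245717.29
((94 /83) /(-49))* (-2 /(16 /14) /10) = 47 /11620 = 0.00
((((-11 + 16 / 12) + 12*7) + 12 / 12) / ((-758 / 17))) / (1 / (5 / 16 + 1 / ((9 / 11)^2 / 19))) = -71440069 / 1473552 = -48.48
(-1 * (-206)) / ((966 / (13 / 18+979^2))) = 1776950953 / 8694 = 204388.19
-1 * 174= -174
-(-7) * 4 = 28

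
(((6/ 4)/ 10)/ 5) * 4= 3/ 25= 0.12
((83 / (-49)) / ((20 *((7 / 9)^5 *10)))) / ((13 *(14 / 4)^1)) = -4901067 / 7494241300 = -0.00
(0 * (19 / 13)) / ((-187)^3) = 0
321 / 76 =4.22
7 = 7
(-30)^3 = -27000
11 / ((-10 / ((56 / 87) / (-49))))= 44 / 3045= 0.01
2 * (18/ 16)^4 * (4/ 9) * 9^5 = 43046721/ 512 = 84075.63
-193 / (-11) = 193 / 11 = 17.55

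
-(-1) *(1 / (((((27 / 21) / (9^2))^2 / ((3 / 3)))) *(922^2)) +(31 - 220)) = -160661907 / 850084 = -189.00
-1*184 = -184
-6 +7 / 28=-23 / 4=-5.75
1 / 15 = 0.07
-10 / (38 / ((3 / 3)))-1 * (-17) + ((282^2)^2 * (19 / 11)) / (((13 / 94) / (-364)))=-28750356484765.81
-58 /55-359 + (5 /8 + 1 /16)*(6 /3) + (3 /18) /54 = -12783229 /35640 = -358.68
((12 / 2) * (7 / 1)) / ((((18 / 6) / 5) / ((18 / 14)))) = 90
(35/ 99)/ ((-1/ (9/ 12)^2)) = -0.20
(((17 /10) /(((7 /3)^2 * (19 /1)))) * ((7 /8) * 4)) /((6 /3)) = 153 /5320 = 0.03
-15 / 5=-3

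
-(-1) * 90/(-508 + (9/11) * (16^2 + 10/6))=-990/3269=-0.30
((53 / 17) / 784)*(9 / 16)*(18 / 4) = 4293 / 426496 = 0.01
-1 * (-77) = 77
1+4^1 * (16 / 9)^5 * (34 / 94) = 74078471 / 2775303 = 26.69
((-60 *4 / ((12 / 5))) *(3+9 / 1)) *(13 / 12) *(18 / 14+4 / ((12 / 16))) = -180700 / 21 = -8604.76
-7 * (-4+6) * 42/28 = -21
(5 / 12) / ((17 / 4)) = 5 / 51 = 0.10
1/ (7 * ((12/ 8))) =2/ 21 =0.10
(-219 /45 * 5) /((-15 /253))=18469 /45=410.42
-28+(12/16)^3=-1765/64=-27.58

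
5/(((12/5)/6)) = 25/2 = 12.50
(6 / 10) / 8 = 3 / 40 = 0.08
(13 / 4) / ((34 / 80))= 130 / 17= 7.65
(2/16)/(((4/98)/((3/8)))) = 147/128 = 1.15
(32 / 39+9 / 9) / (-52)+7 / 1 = 14125 / 2028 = 6.96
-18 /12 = -3 /2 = -1.50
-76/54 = -38/27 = -1.41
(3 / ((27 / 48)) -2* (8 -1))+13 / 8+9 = 47 / 24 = 1.96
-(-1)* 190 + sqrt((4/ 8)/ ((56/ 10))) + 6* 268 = sqrt(70)/ 28 + 1798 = 1798.30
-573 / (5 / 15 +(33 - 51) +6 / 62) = 53289 / 1634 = 32.61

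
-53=-53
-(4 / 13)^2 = -16 / 169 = -0.09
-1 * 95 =-95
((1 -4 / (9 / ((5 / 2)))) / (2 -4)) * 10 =5 / 9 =0.56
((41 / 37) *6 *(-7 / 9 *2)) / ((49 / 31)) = -5084 / 777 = -6.54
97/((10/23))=2231/10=223.10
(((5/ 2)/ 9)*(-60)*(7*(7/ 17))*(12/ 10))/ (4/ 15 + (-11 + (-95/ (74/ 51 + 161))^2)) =20180520150/ 3637703129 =5.55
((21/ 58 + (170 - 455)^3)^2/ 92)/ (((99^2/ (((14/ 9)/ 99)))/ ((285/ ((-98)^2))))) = 19028573383639774655/ 68667661760544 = 277111.13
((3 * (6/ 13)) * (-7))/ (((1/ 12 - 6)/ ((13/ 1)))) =1512/ 71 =21.30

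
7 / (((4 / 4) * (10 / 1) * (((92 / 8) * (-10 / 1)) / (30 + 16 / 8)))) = -112 / 575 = -0.19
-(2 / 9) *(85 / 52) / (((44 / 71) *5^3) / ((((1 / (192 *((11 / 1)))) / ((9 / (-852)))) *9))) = 85697 / 45302400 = 0.00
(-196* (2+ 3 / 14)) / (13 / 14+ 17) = -6076 / 251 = -24.21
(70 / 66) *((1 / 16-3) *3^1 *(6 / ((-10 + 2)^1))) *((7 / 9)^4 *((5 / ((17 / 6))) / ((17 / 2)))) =19748225 / 37079856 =0.53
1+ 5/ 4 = 2.25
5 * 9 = 45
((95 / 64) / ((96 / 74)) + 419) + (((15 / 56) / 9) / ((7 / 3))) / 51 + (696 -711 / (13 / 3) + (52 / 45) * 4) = 477388493873 / 499000320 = 956.69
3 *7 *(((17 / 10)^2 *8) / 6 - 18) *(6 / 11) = -162.04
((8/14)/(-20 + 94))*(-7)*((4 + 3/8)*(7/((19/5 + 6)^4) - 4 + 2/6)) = 22642745/26118078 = 0.87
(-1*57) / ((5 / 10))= -114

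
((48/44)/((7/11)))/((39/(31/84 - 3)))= -17/147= -0.12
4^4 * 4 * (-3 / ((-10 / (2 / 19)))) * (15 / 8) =1152 / 19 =60.63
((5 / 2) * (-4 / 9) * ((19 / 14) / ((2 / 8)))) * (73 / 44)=-10.01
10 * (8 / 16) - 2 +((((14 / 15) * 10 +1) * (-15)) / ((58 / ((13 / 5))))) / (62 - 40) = 2.68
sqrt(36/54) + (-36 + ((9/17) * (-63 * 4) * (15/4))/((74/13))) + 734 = sqrt(6)/3 + 767519/1258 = 610.93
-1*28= -28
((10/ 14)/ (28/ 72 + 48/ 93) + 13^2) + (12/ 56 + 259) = 606611/ 1414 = 429.00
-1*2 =-2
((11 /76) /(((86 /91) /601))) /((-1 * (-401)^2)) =-601601 /1050995336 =-0.00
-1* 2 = -2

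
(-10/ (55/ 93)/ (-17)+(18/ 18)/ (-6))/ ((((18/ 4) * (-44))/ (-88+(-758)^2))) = -44474017/ 18513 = -2402.31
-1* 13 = -13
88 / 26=44 / 13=3.38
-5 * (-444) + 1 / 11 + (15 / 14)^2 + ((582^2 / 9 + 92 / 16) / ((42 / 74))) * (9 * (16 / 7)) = 420895129 / 308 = 1366542.63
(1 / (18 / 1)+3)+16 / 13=1003 / 234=4.29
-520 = -520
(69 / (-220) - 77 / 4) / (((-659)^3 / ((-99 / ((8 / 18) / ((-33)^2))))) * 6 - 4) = -7909407 / 2860294625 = -0.00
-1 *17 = -17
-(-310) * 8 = 2480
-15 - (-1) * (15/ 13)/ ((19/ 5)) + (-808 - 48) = -215062/ 247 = -870.70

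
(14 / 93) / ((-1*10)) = -7 / 465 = -0.02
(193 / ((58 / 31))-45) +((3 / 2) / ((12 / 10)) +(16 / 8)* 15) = 10371 / 116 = 89.41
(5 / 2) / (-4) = -5 / 8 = -0.62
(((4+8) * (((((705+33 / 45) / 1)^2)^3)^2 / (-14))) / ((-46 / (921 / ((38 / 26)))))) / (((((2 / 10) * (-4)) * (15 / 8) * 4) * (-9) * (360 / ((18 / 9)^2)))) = 1976079497901060792549391770852911417959184560528384 / 53580696427001953125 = 36880436979636139294295180000000.00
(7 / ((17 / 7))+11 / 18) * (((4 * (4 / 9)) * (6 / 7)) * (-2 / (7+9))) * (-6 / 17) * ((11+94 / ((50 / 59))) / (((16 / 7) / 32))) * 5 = 8688832 / 4335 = 2004.34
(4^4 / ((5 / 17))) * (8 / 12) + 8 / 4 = 8734 / 15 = 582.27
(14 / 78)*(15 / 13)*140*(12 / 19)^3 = 8467200 / 1159171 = 7.30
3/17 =0.18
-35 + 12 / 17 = -583 / 17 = -34.29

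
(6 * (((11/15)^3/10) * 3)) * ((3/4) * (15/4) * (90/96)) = 11979/6400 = 1.87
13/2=6.50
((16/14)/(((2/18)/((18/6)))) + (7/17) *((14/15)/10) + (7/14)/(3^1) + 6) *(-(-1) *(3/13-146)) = -250731619/46410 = -5402.53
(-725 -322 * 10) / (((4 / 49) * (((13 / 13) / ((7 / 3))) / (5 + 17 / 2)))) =-12178215 / 8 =-1522276.88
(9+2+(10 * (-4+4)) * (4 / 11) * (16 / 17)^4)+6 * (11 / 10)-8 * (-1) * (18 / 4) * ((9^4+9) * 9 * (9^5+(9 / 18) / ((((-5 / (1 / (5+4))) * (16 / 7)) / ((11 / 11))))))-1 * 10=2513928299597 / 20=125696414979.85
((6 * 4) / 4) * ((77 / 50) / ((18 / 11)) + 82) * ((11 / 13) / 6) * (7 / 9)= 54.59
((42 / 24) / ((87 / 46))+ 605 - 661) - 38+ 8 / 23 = -371093 / 4002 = -92.73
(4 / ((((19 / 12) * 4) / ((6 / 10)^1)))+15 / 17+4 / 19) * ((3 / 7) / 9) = 2377 / 33915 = 0.07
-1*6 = -6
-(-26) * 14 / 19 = 364 / 19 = 19.16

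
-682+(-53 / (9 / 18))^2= 10554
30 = 30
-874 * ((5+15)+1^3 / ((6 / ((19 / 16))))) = -847343 / 48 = -17652.98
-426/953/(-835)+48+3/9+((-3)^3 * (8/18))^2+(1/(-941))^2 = 406570297462418/2113877799465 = 192.33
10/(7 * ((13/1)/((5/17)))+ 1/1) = 25/776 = 0.03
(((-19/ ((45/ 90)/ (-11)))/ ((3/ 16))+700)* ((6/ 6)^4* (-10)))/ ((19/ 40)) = -3515200/ 57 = -61670.18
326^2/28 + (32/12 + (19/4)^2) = 1283789/336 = 3820.80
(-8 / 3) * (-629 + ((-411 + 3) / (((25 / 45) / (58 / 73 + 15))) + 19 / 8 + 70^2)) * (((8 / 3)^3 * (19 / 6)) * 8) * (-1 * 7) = -5826912888832 / 88695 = -65696069.55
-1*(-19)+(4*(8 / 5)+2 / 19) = 2423 / 95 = 25.51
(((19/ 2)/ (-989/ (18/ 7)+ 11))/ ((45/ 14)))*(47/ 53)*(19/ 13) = -237538/ 23167625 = -0.01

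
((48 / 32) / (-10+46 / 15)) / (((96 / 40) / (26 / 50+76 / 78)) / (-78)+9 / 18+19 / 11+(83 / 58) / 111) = -2321591085 / 23818055872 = -0.10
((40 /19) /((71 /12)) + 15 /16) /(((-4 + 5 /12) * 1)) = -83745 /232028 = -0.36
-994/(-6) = 497/3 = 165.67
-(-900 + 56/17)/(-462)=-1.94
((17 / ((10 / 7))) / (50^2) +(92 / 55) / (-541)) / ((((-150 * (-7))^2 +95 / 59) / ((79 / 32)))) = 1156715709 / 309678590276000000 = 0.00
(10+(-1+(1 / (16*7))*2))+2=617 / 56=11.02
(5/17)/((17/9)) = 45/289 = 0.16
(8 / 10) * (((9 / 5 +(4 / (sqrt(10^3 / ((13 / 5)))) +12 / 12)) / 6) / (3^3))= 2 * sqrt(26) / 10125 +28 / 2025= 0.01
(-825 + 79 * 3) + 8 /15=-8812 /15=-587.47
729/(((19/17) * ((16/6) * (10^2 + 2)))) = 729/304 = 2.40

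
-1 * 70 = -70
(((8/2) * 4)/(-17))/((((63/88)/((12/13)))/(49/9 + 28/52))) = -563200/77571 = -7.26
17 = 17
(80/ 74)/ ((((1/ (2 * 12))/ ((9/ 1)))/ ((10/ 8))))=10800/ 37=291.89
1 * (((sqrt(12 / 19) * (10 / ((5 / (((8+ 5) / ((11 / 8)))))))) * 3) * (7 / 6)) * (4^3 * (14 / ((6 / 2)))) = 1304576 * sqrt(57) / 627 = 15708.66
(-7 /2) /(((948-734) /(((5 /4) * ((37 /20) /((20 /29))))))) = -7511 /136960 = -0.05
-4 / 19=-0.21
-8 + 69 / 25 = -131 / 25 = -5.24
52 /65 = 4 /5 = 0.80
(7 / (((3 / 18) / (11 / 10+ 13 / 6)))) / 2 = 68.60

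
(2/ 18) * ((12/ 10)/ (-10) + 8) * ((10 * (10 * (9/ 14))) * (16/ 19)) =6304/ 133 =47.40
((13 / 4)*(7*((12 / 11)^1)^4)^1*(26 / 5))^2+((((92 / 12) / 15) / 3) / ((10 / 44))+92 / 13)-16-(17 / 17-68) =52914623564304779 / 1880999180775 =28131.13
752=752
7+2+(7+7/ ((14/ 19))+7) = 65/ 2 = 32.50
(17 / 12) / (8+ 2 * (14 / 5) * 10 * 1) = 17 / 768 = 0.02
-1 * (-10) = 10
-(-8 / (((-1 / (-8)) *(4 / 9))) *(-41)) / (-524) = 1476 / 131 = 11.27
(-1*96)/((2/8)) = -384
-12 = -12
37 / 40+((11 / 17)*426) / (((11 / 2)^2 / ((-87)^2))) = 515909959 / 7480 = 68971.92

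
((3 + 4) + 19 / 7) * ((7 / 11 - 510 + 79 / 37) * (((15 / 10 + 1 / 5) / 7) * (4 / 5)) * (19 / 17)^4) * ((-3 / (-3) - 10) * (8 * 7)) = 15496547260032 / 20584025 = 752843.39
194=194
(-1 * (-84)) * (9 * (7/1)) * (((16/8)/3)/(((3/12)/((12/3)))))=56448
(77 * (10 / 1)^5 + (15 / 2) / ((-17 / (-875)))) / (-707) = -37401875 / 3434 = -10891.64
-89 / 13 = -6.85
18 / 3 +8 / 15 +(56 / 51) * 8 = 1302 / 85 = 15.32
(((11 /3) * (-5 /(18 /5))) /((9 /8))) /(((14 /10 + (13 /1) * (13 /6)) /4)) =-44000 /71847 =-0.61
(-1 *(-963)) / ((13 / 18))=17334 / 13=1333.38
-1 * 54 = -54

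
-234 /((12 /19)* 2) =-741 /4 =-185.25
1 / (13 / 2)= 0.15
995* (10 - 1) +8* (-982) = 1099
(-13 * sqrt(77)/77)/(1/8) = -104 * sqrt(77)/77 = -11.85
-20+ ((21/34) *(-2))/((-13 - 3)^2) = -87061/4352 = -20.00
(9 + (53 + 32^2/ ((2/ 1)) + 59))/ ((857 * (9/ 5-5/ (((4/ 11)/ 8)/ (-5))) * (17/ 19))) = 60135/ 40195871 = 0.00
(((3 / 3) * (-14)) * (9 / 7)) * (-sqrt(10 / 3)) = 6 * sqrt(30) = 32.86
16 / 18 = 8 / 9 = 0.89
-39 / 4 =-9.75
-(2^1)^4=-16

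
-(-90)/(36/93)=465/2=232.50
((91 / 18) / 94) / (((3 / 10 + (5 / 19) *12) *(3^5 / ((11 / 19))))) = 5005 / 135064746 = 0.00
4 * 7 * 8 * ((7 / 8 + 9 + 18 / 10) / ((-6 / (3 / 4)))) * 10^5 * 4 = -130760000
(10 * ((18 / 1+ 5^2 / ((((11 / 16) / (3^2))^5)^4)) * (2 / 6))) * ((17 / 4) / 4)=5205440969890514512480764141926983722772650255 / 2690999979730240036804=1934389078075108435708368.00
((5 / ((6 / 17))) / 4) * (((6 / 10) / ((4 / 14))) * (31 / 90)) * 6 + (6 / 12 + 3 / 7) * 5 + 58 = 78.01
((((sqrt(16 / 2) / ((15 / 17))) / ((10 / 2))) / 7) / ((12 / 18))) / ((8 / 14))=17 * sqrt(2) / 100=0.24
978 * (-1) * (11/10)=-5379/5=-1075.80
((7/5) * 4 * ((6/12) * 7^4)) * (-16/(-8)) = 67228/5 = 13445.60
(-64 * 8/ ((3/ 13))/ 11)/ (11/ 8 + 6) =-53248/ 1947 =-27.35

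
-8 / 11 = -0.73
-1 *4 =-4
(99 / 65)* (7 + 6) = 99 / 5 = 19.80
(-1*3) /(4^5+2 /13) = -13 /4438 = -0.00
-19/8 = -2.38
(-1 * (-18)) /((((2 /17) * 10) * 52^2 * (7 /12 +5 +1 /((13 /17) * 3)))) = 153 /162760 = 0.00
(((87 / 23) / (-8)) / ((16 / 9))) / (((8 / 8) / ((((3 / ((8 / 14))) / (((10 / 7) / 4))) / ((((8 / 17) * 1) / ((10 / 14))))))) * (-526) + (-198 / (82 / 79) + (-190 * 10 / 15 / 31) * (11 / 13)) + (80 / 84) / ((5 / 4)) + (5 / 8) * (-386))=0.00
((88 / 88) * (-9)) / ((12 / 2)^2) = -1 / 4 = -0.25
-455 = -455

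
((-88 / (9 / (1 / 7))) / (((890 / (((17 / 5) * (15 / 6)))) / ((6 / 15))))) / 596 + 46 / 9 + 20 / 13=200609191 / 30168775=6.65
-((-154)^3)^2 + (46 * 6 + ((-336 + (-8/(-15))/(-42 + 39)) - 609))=-600256454686433/45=-13339032326365.18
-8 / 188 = -2 / 47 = -0.04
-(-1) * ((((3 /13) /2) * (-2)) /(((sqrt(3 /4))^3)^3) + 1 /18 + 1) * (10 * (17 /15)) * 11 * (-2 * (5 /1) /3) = -35530 /81 + 1914880 * sqrt(3) /9477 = -88.67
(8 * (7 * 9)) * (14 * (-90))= -635040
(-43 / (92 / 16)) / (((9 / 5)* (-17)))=860 / 3519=0.24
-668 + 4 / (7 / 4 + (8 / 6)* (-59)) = -616612 / 923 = -668.05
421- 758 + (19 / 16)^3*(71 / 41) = -334.10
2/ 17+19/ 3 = 329/ 51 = 6.45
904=904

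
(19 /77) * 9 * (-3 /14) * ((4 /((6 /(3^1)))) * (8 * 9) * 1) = -36936 /539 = -68.53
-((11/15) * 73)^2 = -644809/225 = -2865.82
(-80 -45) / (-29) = 125 / 29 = 4.31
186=186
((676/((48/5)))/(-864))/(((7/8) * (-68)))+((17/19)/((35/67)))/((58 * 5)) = 61828771/8497742400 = 0.01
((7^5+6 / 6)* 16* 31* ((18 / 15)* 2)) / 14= 50020608 / 35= 1429160.23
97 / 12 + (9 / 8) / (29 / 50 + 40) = 49372 / 6087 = 8.11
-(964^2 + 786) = -930082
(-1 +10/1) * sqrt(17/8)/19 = 9 * sqrt(34)/76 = 0.69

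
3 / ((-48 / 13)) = -13 / 16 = -0.81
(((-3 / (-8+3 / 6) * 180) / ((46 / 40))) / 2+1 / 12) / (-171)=-8663 / 47196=-0.18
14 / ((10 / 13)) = 91 / 5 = 18.20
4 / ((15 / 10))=8 / 3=2.67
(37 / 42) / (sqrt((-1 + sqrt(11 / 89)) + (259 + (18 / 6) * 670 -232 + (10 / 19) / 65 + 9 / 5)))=0.02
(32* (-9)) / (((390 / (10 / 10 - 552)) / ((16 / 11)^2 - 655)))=-2089365552 / 7865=-265653.60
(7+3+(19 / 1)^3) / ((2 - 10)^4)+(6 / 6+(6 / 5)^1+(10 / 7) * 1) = 760607 / 143360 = 5.31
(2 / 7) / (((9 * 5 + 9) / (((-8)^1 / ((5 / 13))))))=-104 / 945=-0.11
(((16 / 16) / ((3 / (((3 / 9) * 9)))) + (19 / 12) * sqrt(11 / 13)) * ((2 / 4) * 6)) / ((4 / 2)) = 3 / 2 + 19 * sqrt(143) / 104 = 3.68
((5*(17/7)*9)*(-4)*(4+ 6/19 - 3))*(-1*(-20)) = -1530000/133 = -11503.76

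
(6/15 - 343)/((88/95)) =-32547/88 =-369.85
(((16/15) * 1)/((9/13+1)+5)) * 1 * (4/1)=832/1305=0.64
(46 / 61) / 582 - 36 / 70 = -318713 / 621285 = -0.51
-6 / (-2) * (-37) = -111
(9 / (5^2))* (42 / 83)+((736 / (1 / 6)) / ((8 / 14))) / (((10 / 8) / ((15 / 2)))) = 96213978 / 2075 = 46368.18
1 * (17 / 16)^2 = 289 / 256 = 1.13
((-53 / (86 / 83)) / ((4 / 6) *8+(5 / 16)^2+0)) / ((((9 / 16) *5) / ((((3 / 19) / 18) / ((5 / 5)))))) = -0.03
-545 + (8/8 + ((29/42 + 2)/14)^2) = -188071967/345744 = -543.96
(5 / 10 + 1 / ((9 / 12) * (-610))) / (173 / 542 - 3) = -246881 / 1329495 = -0.19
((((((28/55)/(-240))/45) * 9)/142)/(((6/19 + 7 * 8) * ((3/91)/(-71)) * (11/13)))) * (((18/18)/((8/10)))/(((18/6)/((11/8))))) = 157339/2033856000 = 0.00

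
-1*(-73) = 73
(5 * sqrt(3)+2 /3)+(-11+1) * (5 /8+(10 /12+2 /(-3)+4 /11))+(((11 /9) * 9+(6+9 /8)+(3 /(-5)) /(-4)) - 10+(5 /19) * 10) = 169 /8360+5 * sqrt(3) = 8.68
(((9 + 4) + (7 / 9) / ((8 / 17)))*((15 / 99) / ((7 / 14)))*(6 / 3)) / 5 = 1055 / 594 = 1.78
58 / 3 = 19.33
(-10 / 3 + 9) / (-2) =-17 / 6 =-2.83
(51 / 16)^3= 132651 / 4096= 32.39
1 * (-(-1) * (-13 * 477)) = -6201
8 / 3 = 2.67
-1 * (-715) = 715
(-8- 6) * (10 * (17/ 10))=-238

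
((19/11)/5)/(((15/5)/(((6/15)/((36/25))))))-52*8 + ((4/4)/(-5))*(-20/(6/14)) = -241541/594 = -406.63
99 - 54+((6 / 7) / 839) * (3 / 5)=1321443 / 29365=45.00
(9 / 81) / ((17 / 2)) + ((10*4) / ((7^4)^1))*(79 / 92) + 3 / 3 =8680435 / 8449119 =1.03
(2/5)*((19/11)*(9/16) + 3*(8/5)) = 5079/2200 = 2.31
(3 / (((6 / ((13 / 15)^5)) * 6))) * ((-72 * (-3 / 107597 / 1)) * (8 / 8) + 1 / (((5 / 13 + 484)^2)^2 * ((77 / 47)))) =198152672209808379381487 / 2422518611303971630804612500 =0.00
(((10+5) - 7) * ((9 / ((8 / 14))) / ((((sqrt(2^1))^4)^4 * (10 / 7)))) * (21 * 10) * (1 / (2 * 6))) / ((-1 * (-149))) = 0.04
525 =525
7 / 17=0.41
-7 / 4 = -1.75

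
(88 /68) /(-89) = -22 /1513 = -0.01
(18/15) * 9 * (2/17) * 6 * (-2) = -1296/85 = -15.25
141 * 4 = 564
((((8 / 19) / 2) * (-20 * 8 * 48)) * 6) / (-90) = 2048 / 19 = 107.79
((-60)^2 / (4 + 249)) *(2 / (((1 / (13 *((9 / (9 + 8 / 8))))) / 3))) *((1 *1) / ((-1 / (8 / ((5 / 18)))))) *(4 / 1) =-29113344 / 253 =-115072.51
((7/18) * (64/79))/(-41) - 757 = -22067531/29151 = -757.01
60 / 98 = 30 / 49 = 0.61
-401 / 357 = -1.12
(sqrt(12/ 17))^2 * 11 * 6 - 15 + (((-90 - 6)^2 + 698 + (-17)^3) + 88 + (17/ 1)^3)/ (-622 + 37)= 48037/ 3315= 14.49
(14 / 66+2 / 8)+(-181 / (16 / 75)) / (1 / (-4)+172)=-33839 / 7557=-4.48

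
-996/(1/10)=-9960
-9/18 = -0.50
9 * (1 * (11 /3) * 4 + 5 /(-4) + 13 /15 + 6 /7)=19077 /140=136.26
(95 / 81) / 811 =95 / 65691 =0.00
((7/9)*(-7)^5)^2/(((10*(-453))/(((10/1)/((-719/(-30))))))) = -138412872010/8794089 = -15739.31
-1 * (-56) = 56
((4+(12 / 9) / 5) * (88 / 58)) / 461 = 2816 / 200535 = 0.01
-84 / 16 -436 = -1765 / 4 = -441.25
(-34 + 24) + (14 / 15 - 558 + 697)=1949 / 15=129.93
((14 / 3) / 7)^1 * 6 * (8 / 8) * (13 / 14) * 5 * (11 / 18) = 715 / 63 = 11.35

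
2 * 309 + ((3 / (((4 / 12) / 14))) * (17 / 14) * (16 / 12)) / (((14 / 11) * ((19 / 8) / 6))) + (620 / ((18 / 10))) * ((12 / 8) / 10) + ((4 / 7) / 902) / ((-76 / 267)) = 386745229 / 359898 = 1074.60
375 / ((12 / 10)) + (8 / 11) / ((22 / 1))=75633 / 242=312.53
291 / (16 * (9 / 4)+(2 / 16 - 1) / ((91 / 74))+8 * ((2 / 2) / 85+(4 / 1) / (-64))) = 1286220 / 154181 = 8.34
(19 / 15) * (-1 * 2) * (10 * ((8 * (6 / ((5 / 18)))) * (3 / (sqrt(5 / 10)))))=-65664 * sqrt(2) / 5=-18572.58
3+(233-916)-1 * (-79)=-601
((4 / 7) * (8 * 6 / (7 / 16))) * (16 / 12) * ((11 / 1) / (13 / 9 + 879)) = 101376 / 97069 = 1.04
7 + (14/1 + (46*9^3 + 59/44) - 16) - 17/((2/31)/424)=-3440081/44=-78183.66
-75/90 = -5/6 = -0.83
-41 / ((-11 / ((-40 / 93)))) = -1640 / 1023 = -1.60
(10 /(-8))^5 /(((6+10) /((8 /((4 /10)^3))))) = -390625 /16384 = -23.84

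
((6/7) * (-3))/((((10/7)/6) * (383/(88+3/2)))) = -4833/1915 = -2.52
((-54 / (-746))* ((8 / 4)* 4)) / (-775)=-216 / 289075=-0.00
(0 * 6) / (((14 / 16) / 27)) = 0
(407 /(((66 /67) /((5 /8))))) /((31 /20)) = 61975 /372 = 166.60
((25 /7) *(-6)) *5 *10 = -1071.43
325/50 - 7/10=5.80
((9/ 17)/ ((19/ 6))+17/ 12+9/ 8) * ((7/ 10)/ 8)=146993/ 620160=0.24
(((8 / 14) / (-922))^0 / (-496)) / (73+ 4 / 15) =-15 / 545104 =-0.00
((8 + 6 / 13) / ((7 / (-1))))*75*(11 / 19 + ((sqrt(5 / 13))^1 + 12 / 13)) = -192.40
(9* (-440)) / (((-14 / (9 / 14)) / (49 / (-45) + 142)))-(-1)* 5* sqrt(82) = 5* sqrt(82) + 1255518 / 49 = 25668.09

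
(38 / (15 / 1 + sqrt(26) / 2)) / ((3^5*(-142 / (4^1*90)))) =-400 / 14697 + 40*sqrt(26) / 44091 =-0.02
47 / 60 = 0.78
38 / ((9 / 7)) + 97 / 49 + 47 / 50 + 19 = 1135027 / 22050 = 51.48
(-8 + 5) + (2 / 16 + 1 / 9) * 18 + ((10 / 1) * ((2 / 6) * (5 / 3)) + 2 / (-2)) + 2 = 281 / 36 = 7.81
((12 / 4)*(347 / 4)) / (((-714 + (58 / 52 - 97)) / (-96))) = 216528 / 7019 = 30.85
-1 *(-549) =549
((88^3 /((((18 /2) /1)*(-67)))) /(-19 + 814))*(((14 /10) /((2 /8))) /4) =-4770304 /2396925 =-1.99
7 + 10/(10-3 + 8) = 23/3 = 7.67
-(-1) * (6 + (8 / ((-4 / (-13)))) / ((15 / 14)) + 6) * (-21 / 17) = -224 / 5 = -44.80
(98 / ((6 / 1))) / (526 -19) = 49 / 1521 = 0.03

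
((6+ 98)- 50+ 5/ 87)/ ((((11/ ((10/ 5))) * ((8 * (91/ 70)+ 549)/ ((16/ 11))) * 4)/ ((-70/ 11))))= -13168400/ 323884209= -0.04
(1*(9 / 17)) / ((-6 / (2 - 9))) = 21 / 34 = 0.62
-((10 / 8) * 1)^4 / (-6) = 625 / 1536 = 0.41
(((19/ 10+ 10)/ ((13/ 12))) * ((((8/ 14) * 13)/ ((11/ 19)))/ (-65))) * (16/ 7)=-124032/ 25025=-4.96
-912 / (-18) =152 / 3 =50.67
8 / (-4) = -2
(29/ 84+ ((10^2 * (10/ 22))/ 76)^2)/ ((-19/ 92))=-59322727/ 17428719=-3.40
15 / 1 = 15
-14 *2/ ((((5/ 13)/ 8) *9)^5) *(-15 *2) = 681325625344/ 12301875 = 55383.88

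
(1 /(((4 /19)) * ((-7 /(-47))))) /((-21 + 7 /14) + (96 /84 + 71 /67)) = -59831 /34326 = -1.74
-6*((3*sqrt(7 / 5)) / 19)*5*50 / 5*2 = -360*sqrt(35) / 19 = -112.09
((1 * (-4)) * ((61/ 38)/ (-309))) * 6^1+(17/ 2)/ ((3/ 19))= 633575/ 11742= 53.96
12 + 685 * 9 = 6177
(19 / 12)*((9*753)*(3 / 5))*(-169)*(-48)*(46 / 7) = 12012042744 / 35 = 343201221.26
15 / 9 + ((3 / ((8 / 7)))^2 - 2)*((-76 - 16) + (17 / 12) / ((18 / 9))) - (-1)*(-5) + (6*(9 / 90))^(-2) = -2059909 / 4608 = -447.03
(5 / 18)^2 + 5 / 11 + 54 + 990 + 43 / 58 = 108035245 / 103356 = 1045.27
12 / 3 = 4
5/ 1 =5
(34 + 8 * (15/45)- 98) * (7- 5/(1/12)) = 9752/3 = 3250.67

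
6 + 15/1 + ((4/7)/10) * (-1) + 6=943/35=26.94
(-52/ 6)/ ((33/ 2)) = -52/ 99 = -0.53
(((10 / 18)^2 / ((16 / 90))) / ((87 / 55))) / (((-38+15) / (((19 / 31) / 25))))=-5225 / 4466232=-0.00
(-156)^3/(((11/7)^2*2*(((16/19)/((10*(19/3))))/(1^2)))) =-6995291940/121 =-57812330.08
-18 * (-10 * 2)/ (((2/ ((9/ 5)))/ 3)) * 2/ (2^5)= 60.75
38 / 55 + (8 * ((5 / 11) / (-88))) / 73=30489 / 44165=0.69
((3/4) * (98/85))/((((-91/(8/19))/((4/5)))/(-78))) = 2016/8075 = 0.25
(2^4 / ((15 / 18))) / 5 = 96 / 25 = 3.84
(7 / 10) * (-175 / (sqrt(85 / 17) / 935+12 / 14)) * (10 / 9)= -158.35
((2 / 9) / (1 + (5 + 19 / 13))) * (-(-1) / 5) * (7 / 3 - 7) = -364 / 13095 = -0.03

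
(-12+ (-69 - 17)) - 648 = -746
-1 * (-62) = 62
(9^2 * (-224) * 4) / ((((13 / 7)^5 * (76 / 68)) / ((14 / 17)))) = -17076987648 / 7054567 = -2420.70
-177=-177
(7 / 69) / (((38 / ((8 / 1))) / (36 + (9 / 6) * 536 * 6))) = 45360 / 437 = 103.80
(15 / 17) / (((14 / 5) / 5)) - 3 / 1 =-339 / 238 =-1.42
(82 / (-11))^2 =6724 / 121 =55.57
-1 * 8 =-8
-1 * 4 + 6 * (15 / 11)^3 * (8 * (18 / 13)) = 2846788 / 17303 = 164.53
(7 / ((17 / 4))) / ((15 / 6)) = 56 / 85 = 0.66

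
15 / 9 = 5 / 3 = 1.67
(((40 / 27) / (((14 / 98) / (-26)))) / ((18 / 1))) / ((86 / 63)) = -12740 / 1161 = -10.97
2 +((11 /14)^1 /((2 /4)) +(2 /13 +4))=703 /91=7.73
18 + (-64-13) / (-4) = 149 / 4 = 37.25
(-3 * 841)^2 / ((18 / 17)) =12023777 / 2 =6011888.50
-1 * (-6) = 6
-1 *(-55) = 55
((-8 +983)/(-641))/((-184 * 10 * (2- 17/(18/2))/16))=1755/14743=0.12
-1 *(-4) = 4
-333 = -333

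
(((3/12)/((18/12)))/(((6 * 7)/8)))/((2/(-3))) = -1/21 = -0.05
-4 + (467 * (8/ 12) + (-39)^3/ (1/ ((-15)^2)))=-40039403/ 3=-13346467.67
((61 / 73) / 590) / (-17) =-61 / 732190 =-0.00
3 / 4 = 0.75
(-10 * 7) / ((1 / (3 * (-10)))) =2100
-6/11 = -0.55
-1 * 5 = -5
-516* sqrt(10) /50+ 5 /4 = 5 /4 -258* sqrt(10) /25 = -31.38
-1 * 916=-916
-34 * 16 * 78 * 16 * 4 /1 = -2715648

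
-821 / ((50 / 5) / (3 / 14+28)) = -64859 / 28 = -2316.39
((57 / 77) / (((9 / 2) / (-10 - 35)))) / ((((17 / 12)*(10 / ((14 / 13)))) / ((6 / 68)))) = -2052 / 41327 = -0.05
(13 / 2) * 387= 5031 / 2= 2515.50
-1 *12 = -12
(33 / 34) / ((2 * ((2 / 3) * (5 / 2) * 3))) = 33 / 340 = 0.10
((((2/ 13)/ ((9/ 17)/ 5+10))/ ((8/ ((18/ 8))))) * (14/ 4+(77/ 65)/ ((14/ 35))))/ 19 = 16065/ 11032996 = 0.00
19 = 19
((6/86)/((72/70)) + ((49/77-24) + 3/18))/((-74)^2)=-131281/31081776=-0.00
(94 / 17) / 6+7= 404 / 51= 7.92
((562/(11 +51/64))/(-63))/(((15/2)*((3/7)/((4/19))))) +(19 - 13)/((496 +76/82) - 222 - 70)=-494216369/24406654725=-0.02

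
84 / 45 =28 / 15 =1.87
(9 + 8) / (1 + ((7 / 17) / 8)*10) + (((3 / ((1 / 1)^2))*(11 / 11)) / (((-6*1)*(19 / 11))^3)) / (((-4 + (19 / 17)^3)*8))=5311605862271 / 473260464576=11.22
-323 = -323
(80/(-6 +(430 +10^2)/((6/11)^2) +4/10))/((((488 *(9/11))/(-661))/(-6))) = 4362600/9749081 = 0.45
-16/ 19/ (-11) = 16/ 209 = 0.08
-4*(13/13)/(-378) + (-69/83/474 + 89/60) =36983909/24785460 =1.49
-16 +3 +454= 441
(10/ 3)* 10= 33.33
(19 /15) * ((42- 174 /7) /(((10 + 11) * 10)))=76 /735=0.10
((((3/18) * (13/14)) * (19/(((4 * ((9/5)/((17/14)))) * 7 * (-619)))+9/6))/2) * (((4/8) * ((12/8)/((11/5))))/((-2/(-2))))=212818645/5380962048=0.04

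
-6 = -6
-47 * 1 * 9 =-423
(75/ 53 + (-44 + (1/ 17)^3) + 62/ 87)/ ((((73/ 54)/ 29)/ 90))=-1536672121560/ 19008397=-80841.75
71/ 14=5.07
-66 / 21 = -22 / 7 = -3.14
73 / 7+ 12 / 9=247 / 21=11.76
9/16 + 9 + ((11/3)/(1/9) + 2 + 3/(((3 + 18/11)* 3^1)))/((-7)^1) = 25885/5712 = 4.53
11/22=1/2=0.50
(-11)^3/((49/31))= -41261/49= -842.06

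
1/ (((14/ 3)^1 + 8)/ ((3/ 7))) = 9/ 266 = 0.03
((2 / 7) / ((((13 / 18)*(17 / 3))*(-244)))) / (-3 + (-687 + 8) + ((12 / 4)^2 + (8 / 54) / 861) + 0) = 89667 / 210913305187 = 0.00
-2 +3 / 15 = -9 / 5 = -1.80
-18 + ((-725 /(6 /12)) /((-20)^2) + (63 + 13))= 435 /8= 54.38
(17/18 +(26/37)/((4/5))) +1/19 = 11866/6327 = 1.88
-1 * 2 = -2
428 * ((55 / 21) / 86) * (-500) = -5885000 / 903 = -6517.17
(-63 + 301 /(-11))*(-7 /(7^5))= 142 /3773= 0.04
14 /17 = 0.82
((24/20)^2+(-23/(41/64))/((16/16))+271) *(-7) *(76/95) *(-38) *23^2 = 136465000056/5125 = 26627317.08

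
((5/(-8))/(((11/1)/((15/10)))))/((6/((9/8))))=-45/2816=-0.02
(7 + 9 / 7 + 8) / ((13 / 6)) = 684 / 91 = 7.52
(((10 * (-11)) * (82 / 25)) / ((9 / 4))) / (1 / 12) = -28864 / 15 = -1924.27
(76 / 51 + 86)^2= 19909444 / 2601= 7654.53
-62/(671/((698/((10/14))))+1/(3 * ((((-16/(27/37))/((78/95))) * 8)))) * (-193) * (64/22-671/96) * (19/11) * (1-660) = 81125391.66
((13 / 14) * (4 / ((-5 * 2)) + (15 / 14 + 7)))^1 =6981 / 980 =7.12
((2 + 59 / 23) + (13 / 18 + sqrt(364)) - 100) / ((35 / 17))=-666587 / 14490 + 34 * sqrt(91) / 35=-36.74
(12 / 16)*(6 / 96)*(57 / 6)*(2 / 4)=57 / 256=0.22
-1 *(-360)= 360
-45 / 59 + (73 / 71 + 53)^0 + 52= 3082 / 59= 52.24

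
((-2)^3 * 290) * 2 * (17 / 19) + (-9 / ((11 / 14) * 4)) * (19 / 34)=-59024983 / 14212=-4153.18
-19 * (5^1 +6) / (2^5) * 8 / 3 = -209 / 12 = -17.42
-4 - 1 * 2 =-6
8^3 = 512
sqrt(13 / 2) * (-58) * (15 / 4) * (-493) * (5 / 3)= 357425 * sqrt(26) / 4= 455629.26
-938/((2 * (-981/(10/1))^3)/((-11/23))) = -5159000/21713751243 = -0.00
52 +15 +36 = 103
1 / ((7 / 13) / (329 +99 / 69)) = 98800 / 161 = 613.66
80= 80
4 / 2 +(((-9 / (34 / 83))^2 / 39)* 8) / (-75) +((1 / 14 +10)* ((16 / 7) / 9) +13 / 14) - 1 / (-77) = 1269433657 / 303753450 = 4.18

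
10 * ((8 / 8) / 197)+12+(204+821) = 1037.05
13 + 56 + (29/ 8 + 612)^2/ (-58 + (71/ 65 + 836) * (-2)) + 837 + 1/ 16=4952369271/ 7205888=687.27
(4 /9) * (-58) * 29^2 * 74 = -14438288 /9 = -1604254.22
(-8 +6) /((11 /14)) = -28 /11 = -2.55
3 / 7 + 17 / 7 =20 / 7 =2.86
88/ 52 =22/ 13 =1.69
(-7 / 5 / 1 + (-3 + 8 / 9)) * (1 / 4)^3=-79 / 1440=-0.05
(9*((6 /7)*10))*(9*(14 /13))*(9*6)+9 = 524997 /13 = 40384.38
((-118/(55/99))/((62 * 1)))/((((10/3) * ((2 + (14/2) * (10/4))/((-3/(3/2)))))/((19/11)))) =20178/110825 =0.18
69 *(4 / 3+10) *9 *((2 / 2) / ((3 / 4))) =9384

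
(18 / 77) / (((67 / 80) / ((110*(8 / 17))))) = 115200 / 7973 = 14.45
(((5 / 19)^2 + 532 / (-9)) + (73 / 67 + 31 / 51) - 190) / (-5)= 915325643 / 18503055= 49.47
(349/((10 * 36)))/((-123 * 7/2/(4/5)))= -349/193725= -0.00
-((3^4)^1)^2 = -6561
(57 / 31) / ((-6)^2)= 0.05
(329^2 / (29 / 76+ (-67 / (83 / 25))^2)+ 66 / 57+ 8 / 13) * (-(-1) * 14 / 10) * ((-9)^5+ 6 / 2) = -149338967956228988 / 6758530565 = -22096366.44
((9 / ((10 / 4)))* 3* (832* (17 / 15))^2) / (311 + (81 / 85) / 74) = 1509998051328 / 48906775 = 30875.03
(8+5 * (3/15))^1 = 9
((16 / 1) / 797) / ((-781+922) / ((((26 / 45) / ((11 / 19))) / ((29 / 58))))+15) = 15808 / 67438155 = 0.00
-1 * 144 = -144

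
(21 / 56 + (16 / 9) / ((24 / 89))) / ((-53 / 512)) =-96320 / 1431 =-67.31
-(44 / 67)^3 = -85184 / 300763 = -0.28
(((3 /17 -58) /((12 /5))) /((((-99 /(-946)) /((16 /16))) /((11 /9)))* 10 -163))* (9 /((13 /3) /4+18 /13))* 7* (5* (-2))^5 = -247273650000 /651899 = -379312.82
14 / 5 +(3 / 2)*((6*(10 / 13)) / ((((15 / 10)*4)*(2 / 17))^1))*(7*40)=178682 / 65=2748.95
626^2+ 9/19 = 7445653/19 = 391876.47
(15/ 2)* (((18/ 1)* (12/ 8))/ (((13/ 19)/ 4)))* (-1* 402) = -6186780/ 13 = -475906.15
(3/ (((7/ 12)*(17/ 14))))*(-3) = -216/ 17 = -12.71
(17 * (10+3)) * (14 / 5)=3094 / 5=618.80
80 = 80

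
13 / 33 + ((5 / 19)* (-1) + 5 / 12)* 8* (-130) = -99853 / 627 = -159.26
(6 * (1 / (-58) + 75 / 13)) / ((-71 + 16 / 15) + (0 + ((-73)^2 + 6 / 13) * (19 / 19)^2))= 0.01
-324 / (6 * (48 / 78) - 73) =4212 / 901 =4.67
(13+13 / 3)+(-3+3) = 52 / 3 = 17.33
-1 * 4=-4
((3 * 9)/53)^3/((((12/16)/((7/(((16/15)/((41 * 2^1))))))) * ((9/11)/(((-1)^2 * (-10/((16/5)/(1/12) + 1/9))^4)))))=707804678109375000/1342832549198073917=0.53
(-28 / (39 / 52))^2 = 12544 / 9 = 1393.78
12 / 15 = 4 / 5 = 0.80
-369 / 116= -3.18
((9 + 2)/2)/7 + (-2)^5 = -437/14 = -31.21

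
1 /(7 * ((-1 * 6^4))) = -1 /9072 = -0.00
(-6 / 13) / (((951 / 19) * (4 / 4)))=-38 / 4121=-0.01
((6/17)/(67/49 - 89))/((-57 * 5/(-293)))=-14357/3467405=-0.00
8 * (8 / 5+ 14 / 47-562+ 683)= 983.18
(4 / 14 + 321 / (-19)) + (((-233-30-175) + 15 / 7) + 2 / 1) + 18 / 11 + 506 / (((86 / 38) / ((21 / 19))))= -12689596 / 62909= -201.71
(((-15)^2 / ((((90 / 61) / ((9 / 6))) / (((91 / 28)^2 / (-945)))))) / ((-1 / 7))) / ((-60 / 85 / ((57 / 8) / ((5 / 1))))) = -3329807 / 92160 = -36.13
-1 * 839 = -839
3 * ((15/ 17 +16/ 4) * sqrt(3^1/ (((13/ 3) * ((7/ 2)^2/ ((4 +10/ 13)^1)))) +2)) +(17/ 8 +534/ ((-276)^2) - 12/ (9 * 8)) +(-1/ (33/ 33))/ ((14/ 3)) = 38905/ 22218 +249 * sqrt(18794)/ 1547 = 23.82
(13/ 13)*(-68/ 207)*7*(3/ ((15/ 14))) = -6664/ 1035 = -6.44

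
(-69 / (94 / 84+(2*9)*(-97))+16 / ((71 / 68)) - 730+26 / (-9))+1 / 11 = -369565045583 / 515120265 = -717.43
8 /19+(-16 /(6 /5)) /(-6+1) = 176 /57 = 3.09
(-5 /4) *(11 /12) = -55 /48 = -1.15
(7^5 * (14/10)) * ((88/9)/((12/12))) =10353112/45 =230069.16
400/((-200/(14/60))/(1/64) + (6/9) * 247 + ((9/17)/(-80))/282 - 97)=-1073856000/147090019423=-0.01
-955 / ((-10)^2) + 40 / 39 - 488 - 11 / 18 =-1163297 / 2340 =-497.14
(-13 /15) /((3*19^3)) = -13 /308655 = -0.00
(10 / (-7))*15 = -150 / 7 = -21.43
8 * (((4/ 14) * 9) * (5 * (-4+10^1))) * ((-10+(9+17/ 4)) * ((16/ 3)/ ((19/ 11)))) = 823680/ 133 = 6193.08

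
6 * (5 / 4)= 15 / 2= 7.50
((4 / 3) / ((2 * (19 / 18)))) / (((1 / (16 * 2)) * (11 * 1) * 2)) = 192 / 209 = 0.92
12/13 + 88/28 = 370/91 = 4.07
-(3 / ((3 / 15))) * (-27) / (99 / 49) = 2205 / 11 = 200.45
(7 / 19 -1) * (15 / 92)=-45 / 437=-0.10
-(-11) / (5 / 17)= 187 / 5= 37.40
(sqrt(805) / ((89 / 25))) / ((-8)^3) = -25* sqrt(805) / 45568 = -0.02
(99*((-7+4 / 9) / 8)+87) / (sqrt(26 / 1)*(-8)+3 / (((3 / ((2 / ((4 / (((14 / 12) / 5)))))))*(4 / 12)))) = -18800*sqrt(26) / 665551-1645 / 1331102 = -0.15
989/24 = 41.21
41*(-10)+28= -382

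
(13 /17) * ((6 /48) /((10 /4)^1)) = 13 /340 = 0.04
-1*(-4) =4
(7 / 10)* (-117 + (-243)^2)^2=2431086436.80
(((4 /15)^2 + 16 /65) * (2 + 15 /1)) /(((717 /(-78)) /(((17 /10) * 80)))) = -4291072 /53775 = -79.80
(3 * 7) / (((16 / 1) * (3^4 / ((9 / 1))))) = 7 / 48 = 0.15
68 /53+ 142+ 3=7753 /53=146.28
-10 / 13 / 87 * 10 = -100 / 1131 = -0.09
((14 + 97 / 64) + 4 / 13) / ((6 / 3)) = 13165 / 1664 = 7.91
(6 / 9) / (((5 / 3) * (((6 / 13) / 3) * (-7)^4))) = 13 / 12005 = 0.00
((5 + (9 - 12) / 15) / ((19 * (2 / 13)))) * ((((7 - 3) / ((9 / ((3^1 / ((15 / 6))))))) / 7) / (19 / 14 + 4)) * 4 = 3328 / 35625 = 0.09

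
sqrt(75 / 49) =5 * sqrt(3) / 7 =1.24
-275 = -275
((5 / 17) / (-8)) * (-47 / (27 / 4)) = 235 / 918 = 0.26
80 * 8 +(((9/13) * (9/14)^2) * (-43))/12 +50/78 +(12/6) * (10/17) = 333078701/519792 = 640.79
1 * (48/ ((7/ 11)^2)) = 5808/ 49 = 118.53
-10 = -10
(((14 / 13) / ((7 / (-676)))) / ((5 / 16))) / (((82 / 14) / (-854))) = 9947392 / 205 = 48523.86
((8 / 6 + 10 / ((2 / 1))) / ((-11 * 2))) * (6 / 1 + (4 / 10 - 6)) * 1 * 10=-38 / 33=-1.15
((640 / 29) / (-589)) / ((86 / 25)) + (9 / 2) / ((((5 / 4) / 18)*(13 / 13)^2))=237932492 / 3672415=64.79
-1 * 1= -1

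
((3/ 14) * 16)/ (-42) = -4/ 49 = -0.08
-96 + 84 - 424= -436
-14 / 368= -7 / 184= -0.04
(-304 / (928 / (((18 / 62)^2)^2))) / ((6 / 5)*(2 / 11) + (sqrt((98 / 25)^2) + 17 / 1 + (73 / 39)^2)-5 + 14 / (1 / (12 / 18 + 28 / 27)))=-156425229675 / 2923369987084342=-0.00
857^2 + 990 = 735439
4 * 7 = 28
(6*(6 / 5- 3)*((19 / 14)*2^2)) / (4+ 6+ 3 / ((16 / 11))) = -32832 / 6755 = -4.86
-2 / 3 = -0.67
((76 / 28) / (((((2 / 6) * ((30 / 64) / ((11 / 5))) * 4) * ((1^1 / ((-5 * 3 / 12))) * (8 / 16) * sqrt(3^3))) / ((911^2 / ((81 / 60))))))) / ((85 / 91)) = -36078325712 * sqrt(3) / 20655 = -3025393.04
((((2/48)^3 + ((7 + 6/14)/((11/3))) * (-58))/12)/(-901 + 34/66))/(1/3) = 125079475/3834077184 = 0.03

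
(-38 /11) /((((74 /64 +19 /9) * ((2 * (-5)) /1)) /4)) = 21888 /51755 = 0.42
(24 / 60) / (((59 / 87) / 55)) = 1914 / 59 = 32.44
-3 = -3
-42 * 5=-210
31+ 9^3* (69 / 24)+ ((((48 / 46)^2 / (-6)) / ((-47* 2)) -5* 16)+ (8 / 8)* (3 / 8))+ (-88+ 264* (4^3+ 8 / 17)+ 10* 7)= 32206663259 / 1690684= 19049.49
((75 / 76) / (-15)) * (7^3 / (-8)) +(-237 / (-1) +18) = 156755 / 608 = 257.82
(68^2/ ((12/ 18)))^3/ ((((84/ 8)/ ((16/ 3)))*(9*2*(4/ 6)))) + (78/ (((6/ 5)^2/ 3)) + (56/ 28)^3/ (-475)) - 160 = 93924108509313/ 6650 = 14123926091.63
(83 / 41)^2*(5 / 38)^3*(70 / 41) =30139375 / 1890916556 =0.02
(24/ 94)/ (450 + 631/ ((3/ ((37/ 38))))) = 1368/ 3508409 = 0.00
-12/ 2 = -6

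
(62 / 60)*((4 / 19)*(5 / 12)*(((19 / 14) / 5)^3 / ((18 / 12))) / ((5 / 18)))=11191 / 2572500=0.00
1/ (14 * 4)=1/ 56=0.02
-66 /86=-33 /43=-0.77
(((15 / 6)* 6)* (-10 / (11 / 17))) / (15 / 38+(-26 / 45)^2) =-196222500 / 616693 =-318.19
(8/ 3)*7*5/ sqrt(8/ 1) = 33.00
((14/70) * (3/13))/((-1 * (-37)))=3/2405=0.00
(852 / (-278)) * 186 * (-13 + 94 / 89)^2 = -89534223684 / 1101019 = -81319.42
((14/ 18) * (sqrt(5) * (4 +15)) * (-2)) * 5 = -1330 * sqrt(5)/ 9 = -330.44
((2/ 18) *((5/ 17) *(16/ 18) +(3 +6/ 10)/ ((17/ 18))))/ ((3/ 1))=3116/ 20655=0.15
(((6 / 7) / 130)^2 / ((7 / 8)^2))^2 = 331776 / 102905300850625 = 0.00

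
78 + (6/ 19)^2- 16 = 22418/ 361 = 62.10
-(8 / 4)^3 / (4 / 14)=-28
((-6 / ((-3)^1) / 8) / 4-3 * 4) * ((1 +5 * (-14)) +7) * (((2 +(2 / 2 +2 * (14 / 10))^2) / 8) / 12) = 811177 / 6400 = 126.75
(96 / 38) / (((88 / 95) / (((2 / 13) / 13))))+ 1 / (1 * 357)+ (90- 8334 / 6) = -862074958 / 663663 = -1298.96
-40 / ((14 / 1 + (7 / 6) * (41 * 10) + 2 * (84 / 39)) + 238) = -1560 / 28651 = -0.05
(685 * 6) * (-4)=-16440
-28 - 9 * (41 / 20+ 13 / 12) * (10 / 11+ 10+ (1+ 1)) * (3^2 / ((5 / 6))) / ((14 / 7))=-548294 / 275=-1993.80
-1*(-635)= 635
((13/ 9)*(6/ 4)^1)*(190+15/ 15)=2483/ 6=413.83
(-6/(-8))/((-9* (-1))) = 1/12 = 0.08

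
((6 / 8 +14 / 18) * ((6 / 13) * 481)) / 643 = 2035 / 3858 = 0.53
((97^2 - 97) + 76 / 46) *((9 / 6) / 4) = 321321 / 92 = 3492.62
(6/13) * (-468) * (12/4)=-648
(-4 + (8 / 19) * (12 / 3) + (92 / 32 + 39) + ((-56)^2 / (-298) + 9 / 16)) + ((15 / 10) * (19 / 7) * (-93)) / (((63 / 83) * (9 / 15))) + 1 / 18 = -801.76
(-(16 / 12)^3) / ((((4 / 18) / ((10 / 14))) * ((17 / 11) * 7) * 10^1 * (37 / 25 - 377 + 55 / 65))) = 57200 / 304300731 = 0.00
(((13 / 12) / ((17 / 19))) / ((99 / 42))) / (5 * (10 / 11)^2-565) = -2717 / 2966670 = -0.00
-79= -79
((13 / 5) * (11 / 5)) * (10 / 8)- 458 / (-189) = 36187 / 3780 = 9.57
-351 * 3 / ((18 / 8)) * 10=-4680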